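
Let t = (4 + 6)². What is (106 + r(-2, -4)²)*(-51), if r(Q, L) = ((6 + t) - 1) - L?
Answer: -611337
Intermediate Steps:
t = 100 (t = 10² = 100)
r(Q, L) = 105 - L (r(Q, L) = ((6 + 100) - 1) - L = (106 - 1) - L = 105 - L)
(106 + r(-2, -4)²)*(-51) = (106 + (105 - 1*(-4))²)*(-51) = (106 + (105 + 4)²)*(-51) = (106 + 109²)*(-51) = (106 + 11881)*(-51) = 11987*(-51) = -611337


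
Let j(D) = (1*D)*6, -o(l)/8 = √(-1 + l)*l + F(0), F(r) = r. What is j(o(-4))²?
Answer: -184320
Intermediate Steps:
o(l) = -8*l*√(-1 + l) (o(l) = -8*(√(-1 + l)*l + 0) = -8*(l*√(-1 + l) + 0) = -8*l*√(-1 + l))
j(D) = 6*D (j(D) = D*6 = 6*D)
j(o(-4))² = (6*(-8*(-4)*√(-1 - 4)))² = (6*(-8*(-4)*√(-5)))² = (6*(-8*(-4)*I*√5))² = (6*(32*I*√5))² = (192*I*√5)² = -184320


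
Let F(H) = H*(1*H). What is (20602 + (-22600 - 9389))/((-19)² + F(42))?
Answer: -11387/2125 ≈ -5.3586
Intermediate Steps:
F(H) = H² (F(H) = H*H = H²)
(20602 + (-22600 - 9389))/((-19)² + F(42)) = (20602 + (-22600 - 9389))/((-19)² + 42²) = (20602 - 31989)/(361 + 1764) = -11387/2125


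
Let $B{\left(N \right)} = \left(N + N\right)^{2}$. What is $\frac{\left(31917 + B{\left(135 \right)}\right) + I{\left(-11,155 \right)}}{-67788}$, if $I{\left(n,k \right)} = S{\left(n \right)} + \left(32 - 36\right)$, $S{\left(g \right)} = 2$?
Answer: $- \frac{104815}{67788} \approx -1.5462$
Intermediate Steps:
$I{\left(n,k \right)} = -2$ ($I{\left(n,k \right)} = 2 + \left(32 - 36\right) = 2 - 4 = -2$)
$B{\left(N \right)} = 4 N^{2}$ ($B{\left(N \right)} = \left(2 N\right)^{2} = 4 N^{2}$)
$\frac{\left(31917 + B{\left(135 \right)}\right) + I{\left(-11,155 \right)}}{-67788} = \frac{\left(31917 + 4 \cdot 135^{2}\right) - 2}{-67788} = \left(\left(31917 + 4 \cdot 18225\right) - 2\right) \left(- \frac{1}{67788}\right) = \left(\left(31917 + 72900\right) - 2\right) \left(- \frac{1}{67788}\right) = \left(104817 - 2\right) \left(- \frac{1}{67788}\right) = 104815 \left(- \frac{1}{67788}\right) = - \frac{104815}{67788}$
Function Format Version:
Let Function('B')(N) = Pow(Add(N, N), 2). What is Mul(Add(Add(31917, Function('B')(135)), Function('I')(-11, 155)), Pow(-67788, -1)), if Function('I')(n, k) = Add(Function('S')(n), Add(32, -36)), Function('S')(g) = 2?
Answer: Rational(-104815, 67788) ≈ -1.5462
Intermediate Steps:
Function('I')(n, k) = -2 (Function('I')(n, k) = Add(2, Add(32, -36)) = Add(2, -4) = -2)
Function('B')(N) = Mul(4, Pow(N, 2)) (Function('B')(N) = Pow(Mul(2, N), 2) = Mul(4, Pow(N, 2)))
Mul(Add(Add(31917, Function('B')(135)), Function('I')(-11, 155)), Pow(-67788, -1)) = Mul(Add(Add(31917, Mul(4, Pow(135, 2))), -2), Pow(-67788, -1)) = Mul(Add(Add(31917, Mul(4, 18225)), -2), Rational(-1, 67788)) = Mul(Add(Add(31917, 72900), -2), Rational(-1, 67788)) = Mul(Add(104817, -2), Rational(-1, 67788)) = Mul(104815, Rational(-1, 67788)) = Rational(-104815, 67788)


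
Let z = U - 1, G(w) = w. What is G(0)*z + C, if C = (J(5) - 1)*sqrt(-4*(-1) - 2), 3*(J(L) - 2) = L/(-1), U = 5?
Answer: -2*sqrt(2)/3 ≈ -0.94281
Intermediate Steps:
J(L) = 2 - L/3 (J(L) = 2 + (L/(-1))/3 = 2 + (L*(-1))/3 = 2 + (-L)/3 = 2 - L/3)
z = 4 (z = 5 - 1 = 4)
C = -2*sqrt(2)/3 (C = ((2 - 1/3*5) - 1)*sqrt(-4*(-1) - 2) = ((2 - 5/3) - 1)*sqrt(4 - 2) = (1/3 - 1)*sqrt(2) = -2*sqrt(2)/3 ≈ -0.94281)
G(0)*z + C = 0*4 - 2*sqrt(2)/3 = 0 - 2*sqrt(2)/3 = -2*sqrt(2)/3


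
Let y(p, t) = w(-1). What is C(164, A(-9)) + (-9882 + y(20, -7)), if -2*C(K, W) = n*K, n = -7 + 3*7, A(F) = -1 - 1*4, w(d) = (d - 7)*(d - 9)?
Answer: -10950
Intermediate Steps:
w(d) = (-9 + d)*(-7 + d) (w(d) = (-7 + d)*(-9 + d) = (-9 + d)*(-7 + d))
A(F) = -5 (A(F) = -1 - 4 = -5)
y(p, t) = 80 (y(p, t) = 63 + (-1)**2 - 16*(-1) = 63 + 1 + 16 = 80)
n = 14 (n = -7 + 21 = 14)
C(K, W) = -7*K
C(164, A(-9)) + (-9882 + y(20, -7)) = -7*164 + (-9882 + 80) = -1148 - 9802 = -10950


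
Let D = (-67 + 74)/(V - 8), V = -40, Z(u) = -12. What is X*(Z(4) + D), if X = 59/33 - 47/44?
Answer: -5035/576 ≈ -8.7413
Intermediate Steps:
X = 95/132 (X = 59*(1/33) - 47*1/44 = 59/33 - 47/44 = 95/132 ≈ 0.71970)
D = -7/48 (D = (-67 + 74)/(-40 - 8) = 7/(-48) = 7*(-1/48) = -7/48 ≈ -0.14583)
X*(Z(4) + D) = 95*(-12 - 7/48)/132 = (95/132)*(-583/48) = -5035/576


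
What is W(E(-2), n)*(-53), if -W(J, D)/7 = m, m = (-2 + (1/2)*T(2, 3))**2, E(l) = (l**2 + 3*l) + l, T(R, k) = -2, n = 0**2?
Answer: 3339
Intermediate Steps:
n = 0
E(l) = l**2 + 4*l
m = 9 (m = (-2 + (1/2)*(-2))**2 = (-2 - 1)**2 = (-3)**2 = 9)
W(J, D) = -63 (W(J, D) = -7*9 = -63)
W(E(-2), n)*(-53) = -63*(-53) = 3339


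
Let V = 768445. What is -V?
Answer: -768445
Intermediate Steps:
-V = -1*768445 = -768445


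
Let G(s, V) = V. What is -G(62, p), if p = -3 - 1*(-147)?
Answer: -144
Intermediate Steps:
p = 144 (p = -3 + 147 = 144)
-G(62, p) = -1*144 = -144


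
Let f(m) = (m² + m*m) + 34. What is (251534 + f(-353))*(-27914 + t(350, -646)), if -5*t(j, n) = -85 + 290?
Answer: -13999472630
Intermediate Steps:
f(m) = 34 + 2*m² (f(m) = (m² + m²) + 34 = 2*m² + 34 = 34 + 2*m²)
t(j, n) = -41 (t(j, n) = -(-85 + 290)/5 = -⅕*205 = -41)
(251534 + f(-353))*(-27914 + t(350, -646)) = (251534 + (34 + 2*(-353)²))*(-27914 - 41) = (251534 + (34 + 2*124609))*(-27955) = (251534 + (34 + 249218))*(-27955) = (251534 + 249252)*(-27955) = 500786*(-27955) = -13999472630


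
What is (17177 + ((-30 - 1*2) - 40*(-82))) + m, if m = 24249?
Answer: 44674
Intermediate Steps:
(17177 + ((-30 - 1*2) - 40*(-82))) + m = (17177 + ((-30 - 1*2) - 40*(-82))) + 24249 = (17177 + ((-30 - 2) + 3280)) + 24249 = (17177 + (-32 + 3280)) + 24249 = (17177 + 3248) + 24249 = 20425 + 24249 = 44674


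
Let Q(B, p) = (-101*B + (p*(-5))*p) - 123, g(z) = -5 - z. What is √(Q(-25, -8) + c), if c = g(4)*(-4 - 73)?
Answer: 5*√111 ≈ 52.678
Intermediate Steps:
Q(B, p) = -123 - 101*B - 5*p² (Q(B, p) = (-101*B + (-5*p)*p) - 123 = (-101*B - 5*p²) - 123 = -123 - 101*B - 5*p²)
c = 693 (c = (-5 - 1*4)*(-4 - 73) = (-5 - 4)*(-77) = -9*(-77) = 693)
√(Q(-25, -8) + c) = √((-123 - 101*(-25) - 5*(-8)²) + 693) = √((-123 + 2525 - 5*64) + 693) = √((-123 + 2525 - 320) + 693) = √(2082 + 693) = √2775 = 5*√111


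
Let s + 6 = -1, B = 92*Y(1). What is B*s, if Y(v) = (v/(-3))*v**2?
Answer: 644/3 ≈ 214.67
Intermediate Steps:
Y(v) = -v**3/3 (Y(v) = (v*(-1/3))*v**2 = (-v/3)*v**2 = -v**3/3)
B = -92/3 (B = 92*(-1/3*1**3) = 92*(-1/3*1) = 92*(-1/3) = -92/3 ≈ -30.667)
s = -7 (s = -6 - 1 = -7)
B*s = -92/3*(-7) = 644/3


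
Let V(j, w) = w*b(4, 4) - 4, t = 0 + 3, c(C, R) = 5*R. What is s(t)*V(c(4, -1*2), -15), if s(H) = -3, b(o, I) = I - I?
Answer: 12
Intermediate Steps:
b(o, I) = 0
t = 3
V(j, w) = -4 (V(j, w) = w*0 - 4 = 0 - 4 = -4)
s(t)*V(c(4, -1*2), -15) = -3*(-4) = 12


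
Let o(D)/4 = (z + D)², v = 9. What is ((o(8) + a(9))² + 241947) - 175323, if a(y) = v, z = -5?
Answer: 68649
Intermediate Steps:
a(y) = 9
o(D) = 4*(-5 + D)²
((o(8) + a(9))² + 241947) - 175323 = ((4*(-5 + 8)² + 9)² + 241947) - 175323 = ((4*3² + 9)² + 241947) - 175323 = ((4*9 + 9)² + 241947) - 175323 = ((36 + 9)² + 241947) - 175323 = (45² + 241947) - 175323 = (2025 + 241947) - 175323 = 243972 - 175323 = 68649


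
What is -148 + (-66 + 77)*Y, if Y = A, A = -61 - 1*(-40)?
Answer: -379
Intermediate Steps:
A = -21 (A = -61 + 40 = -21)
Y = -21
-148 + (-66 + 77)*Y = -148 + (-66 + 77)*(-21) = -148 + 11*(-21) = -148 - 231 = -379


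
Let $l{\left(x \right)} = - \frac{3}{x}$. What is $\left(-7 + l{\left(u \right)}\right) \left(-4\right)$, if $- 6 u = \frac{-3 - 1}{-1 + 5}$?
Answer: $100$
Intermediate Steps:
$u = \frac{1}{6}$ ($u = - \frac{\left(-3 - 1\right) \frac{1}{-1 + 5}}{6} = - \frac{\left(-4\right) \frac{1}{4}}{6} = \left(- \frac{1}{6}\right) \left(-1\right) = \frac{1}{6} \approx 0.16667$)
$\left(-7 + l{\left(u \right)}\right) \left(-4\right) = \left(-7 - 3 \frac{1}{\frac{1}{6}}\right) \left(-4\right) = \left(-7 - 18\right) \left(-4\right) = \left(-25\right) \left(-4\right) = 100$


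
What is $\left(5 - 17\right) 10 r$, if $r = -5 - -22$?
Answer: $-2040$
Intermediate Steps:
$r = 17$ ($r = -5 + 22 = 17$)
$\left(5 - 17\right) 10 r = \left(5 - 17\right) 10 \cdot 17 = \left(-12\right) 10 \cdot 17 = \left(-120\right) 17 = -2040$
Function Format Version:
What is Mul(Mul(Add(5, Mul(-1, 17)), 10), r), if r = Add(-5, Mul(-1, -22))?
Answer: -2040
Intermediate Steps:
r = 17 (r = Add(-5, 22) = 17)
Mul(Mul(Add(5, Mul(-1, 17)), 10), r) = Mul(Mul(Add(5, Mul(-1, 17)), 10), 17) = Mul(Mul(Add(5, -17), 10), 17) = Mul(Mul(-12, 10), 17) = Mul(-120, 17) = -2040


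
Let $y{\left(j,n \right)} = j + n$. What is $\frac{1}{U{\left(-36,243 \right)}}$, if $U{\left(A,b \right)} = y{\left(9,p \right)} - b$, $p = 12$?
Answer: $- \frac{1}{222} \approx -0.0045045$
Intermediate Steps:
$U{\left(A,b \right)} = 21 - b$ ($U{\left(A,b \right)} = \left(9 + 12\right) - b = 21 - b$)
$\frac{1}{U{\left(-36,243 \right)}} = \frac{1}{21 - 243} = \frac{1}{-222} = - \frac{1}{222}$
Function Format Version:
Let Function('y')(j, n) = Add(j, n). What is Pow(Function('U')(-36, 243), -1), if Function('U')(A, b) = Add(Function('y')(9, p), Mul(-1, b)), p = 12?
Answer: Rational(-1, 222) ≈ -0.0045045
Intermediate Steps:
Function('U')(A, b) = Add(21, Mul(-1, b)) (Function('U')(A, b) = Add(Add(9, 12), Mul(-1, b)) = Add(21, Mul(-1, b)))
Pow(Function('U')(-36, 243), -1) = Pow(Add(21, Mul(-1, 243)), -1) = Pow(Add(21, -243), -1) = Pow(-222, -1) = Rational(-1, 222)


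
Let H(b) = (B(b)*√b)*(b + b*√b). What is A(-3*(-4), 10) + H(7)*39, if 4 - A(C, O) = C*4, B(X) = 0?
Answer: -44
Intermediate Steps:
A(C, O) = 4 - 4*C (A(C, O) = 4 - C*4 = 4 - 4*C)
H(b) = 0 (H(b) = (0*√b)*(b + b*√b) = 0*(b + b^(3/2)) = 0)
A(-3*(-4), 10) + H(7)*39 = (4 - (-12)*(-4)) + 0*39 = (4 - 4*12) + 0 = (4 - 48) + 0 = -44 + 0 = -44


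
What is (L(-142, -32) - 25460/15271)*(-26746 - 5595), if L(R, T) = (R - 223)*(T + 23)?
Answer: -1621570463275/15271 ≈ -1.0619e+8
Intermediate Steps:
L(R, T) = (-223 + R)*(23 + T)
(L(-142, -32) - 25460/15271)*(-26746 - 5595) = ((-5129 - 223*(-32) + 23*(-142) - 142*(-32)) - 25460/15271)*(-26746 - 5595) = ((-5129 + 7136 - 3266 + 4544) - 25460*1/15271)*(-32341) = (3285 - 25460/15271)*(-32341) = (50139775/15271)*(-32341) = -1621570463275/15271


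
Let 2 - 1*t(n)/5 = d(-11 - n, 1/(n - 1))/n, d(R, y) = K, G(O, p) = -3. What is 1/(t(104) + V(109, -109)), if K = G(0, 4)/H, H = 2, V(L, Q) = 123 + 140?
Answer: 208/56799 ≈ 0.0036620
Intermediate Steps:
V(L, Q) = 263
K = -3/2 ≈ -1.5000
d(R, y) = -3/2
t(n) = 10 + 15/(2*n) (t(n) = 10 - (-15)/(2*n) = 10 + 15/(2*n))
1/(t(104) + V(109, -109)) = 1/((10 + (15/2)/104) + 263) = 1/((10 + (15/2)*(1/104)) + 263) = 1/((10 + 15/208) + 263) = 1/(2095/208 + 263) = 1/(56799/208) = 208/56799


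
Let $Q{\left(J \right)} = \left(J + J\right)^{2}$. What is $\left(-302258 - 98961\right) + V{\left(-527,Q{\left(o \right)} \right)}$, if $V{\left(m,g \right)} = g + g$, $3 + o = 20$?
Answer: $-398907$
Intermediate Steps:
$o = 17$ ($o = -3 + 20 = 17$)
$Q{\left(J \right)} = 4 J^{2}$ ($Q{\left(J \right)} = \left(2 J\right)^{2} = 4 J^{2}$)
$V{\left(m,g \right)} = 2 g$
$\left(-302258 - 98961\right) + V{\left(-527,Q{\left(o \right)} \right)} = \left(-302258 - 98961\right) + 2 \cdot 4 \cdot 17^{2} = -401219 + 2 \cdot 4 \cdot 289 = -401219 + 2 \cdot 1156 = -401219 + 2312 = -398907$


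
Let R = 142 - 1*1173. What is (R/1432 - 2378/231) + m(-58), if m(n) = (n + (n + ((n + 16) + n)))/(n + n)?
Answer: -87797485/9592968 ≈ -9.1523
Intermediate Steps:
R = -1031 (R = 142 - 1173 = -1031)
m(n) = (16 + 4*n)/(2*n) (m(n) = (n + (n + ((16 + n) + n)))/((2*n)) = (n + (n + (16 + 2*n)))*(1/(2*n)) = (n + (16 + 3*n))*(1/(2*n)) = (16 + 4*n)*(1/(2*n)) = (16 + 4*n)/(2*n))
(R/1432 - 2378/231) + m(-58) = (-1031/1432 - 2378/231) + (2 + 8/(-58)) = (-1031*1/1432 - 2378*1/231) + (2 + 8*(-1/58)) = (-1031/1432 - 2378/231) + (2 - 4/29) = -3643457/330792 + 54/29 = -87797485/9592968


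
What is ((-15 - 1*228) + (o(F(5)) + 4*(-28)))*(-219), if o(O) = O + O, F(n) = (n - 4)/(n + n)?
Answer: 388506/5 ≈ 77701.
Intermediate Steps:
F(n) = (-4 + n)/(2*n) (F(n) = (-4 + n)/((2*n)) = (-4 + n)*(1/(2*n)) = (-4 + n)/(2*n))
o(O) = 2*O
((-15 - 1*228) + (o(F(5)) + 4*(-28)))*(-219) = ((-15 - 1*228) + (2*((½)*(-4 + 5)/5) + 4*(-28)))*(-219) = ((-15 - 228) + (2*((½)*(⅕)*1) - 112))*(-219) = (-243 + (2*(⅒) - 112))*(-219) = (-243 + (⅕ - 112))*(-219) = (-243 - 559/5)*(-219) = -1774/5*(-219) = 388506/5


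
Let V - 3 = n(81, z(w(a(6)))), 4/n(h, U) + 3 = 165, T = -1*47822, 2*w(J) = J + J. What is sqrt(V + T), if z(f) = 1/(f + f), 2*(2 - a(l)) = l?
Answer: I*sqrt(3873337)/9 ≈ 218.68*I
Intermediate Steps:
a(l) = 2 - l/2
w(J) = J (w(J) = (J + J)/2 = (2*J)/2 = J)
z(f) = 1/(2*f)
T = -47822
n(h, U) = 2/81 (n(h, U) = 4/(-3 + 165) = 4/162 = 4*(1/162) = 2/81)
V = 245/81 (V = 3 + 2/81 = 245/81 ≈ 3.0247)
sqrt(V + T) = sqrt(245/81 - 47822) = sqrt(-3873337/81) = I*sqrt(3873337)/9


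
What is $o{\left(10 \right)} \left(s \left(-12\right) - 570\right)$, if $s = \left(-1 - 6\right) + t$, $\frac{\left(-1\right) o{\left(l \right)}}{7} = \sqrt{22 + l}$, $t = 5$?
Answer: $15288 \sqrt{2} \approx 21621.0$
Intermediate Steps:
$o{\left(l \right)} = - 7 \sqrt{22 + l}$
$s = -2$ ($s = \left(-1 - 6\right) + 5 = -7 + 5 = -2$)
$o{\left(10 \right)} \left(s \left(-12\right) - 570\right) = - 7 \sqrt{22 + 10} \left(\left(-2\right) \left(-12\right) - 570\right) = - 7 \sqrt{32} \left(24 - 570\right) = - 7 \cdot 4 \sqrt{2} \left(-546\right) = - 28 \sqrt{2} \left(-546\right) = 15288 \sqrt{2}$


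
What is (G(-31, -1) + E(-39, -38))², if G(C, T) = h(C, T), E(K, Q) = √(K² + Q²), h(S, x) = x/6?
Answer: 106741/36 - √2965/3 ≈ 2946.9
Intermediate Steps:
h(S, x) = x/6 (h(S, x) = x*(⅙) = x/6)
G(C, T) = T/6
(G(-31, -1) + E(-39, -38))² = ((⅙)*(-1) + √((-39)² + (-38)²))² = (-⅙ + √(1521 + 1444))² = (-⅙ + √2965)²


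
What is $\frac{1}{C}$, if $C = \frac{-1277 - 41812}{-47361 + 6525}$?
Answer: $\frac{13612}{14363} \approx 0.94771$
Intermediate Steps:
$C = \frac{14363}{13612}$ ($C = - \frac{43089}{-40836} = \left(-43089\right) \left(- \frac{1}{40836}\right) = \frac{14363}{13612} \approx 1.0552$)
$\frac{1}{C} = \frac{1}{\frac{14363}{13612}} = \frac{13612}{14363}$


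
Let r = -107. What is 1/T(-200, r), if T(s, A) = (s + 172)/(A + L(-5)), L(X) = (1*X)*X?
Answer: 41/14 ≈ 2.9286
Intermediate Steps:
L(X) = X**2 (L(X) = X*X = X**2)
T(s, A) = (172 + s)/(25 + A) (T(s, A) = (s + 172)/(A + (-5)**2) = (172 + s)/(A + 25) = (172 + s)/(25 + A))
1/T(-200, r) = 1/((172 - 200)/(25 - 107)) = 1/(-28/(-82)) = 1/(-1/82*(-28)) = 1/(14/41) = 41/14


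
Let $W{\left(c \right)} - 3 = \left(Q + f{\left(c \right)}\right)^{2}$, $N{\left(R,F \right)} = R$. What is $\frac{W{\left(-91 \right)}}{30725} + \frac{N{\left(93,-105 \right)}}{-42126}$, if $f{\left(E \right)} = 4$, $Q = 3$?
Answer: $- \frac{222291}{431440450} \approx -0.00051523$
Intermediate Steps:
$W{\left(c \right)} = 52$ ($W{\left(c \right)} = 3 + \left(3 + 4\right)^{2} = 3 + 7^{2} = 3 + 49 = 52$)
$\frac{W{\left(-91 \right)}}{30725} + \frac{N{\left(93,-105 \right)}}{-42126} = \frac{52}{30725} + \frac{93}{-42126} = 52 \cdot \frac{1}{30725} + 93 \left(- \frac{1}{42126}\right) = \frac{52}{30725} - \frac{31}{14042} = - \frac{222291}{431440450}$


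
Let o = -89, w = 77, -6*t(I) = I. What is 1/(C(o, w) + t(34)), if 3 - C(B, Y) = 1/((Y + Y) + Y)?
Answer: -231/617 ≈ -0.37439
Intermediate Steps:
t(I) = -I/6
C(B, Y) = 3 - 1/(3*Y) (C(B, Y) = 3 - 1/((Y + Y) + Y) = 3 - 1/(2*Y + Y) = 3 - 1/(3*Y))
1/(C(o, w) + t(34)) = 1/((3 - ⅓/77) - ⅙*34) = 1/((3 - ⅓*1/77) - 17/3) = 1/((3 - 1/231) - 17/3) = 1/(692/231 - 17/3) = 1/(-617/231) = -231/617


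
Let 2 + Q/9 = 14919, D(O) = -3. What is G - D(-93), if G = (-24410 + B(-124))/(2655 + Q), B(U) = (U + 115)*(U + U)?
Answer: 194273/68454 ≈ 2.8380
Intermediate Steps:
B(U) = 2*U*(115 + U) (B(U) = (115 + U)*(2*U) = 2*U*(115 + U))
Q = 134253 (Q = -18 + 9*14919 = -18 + 134271 = 134253)
G = -11089/68454 (G = (-24410 + 2*(-124)*(115 - 124))/(2655 + 134253) = (-24410 + 2*(-124)*(-9))/136908 = (-24410 + 2232)*(1/136908) = -22178*1/136908 = -11089/68454 ≈ -0.16199)
G - D(-93) = -11089/68454 - 1*(-3) = -11089/68454 + 3 = 194273/68454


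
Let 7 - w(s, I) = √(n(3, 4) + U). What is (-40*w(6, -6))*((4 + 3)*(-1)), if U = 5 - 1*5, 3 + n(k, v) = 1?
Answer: 1960 - 280*I*√2 ≈ 1960.0 - 395.98*I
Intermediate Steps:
n(k, v) = -2 (n(k, v) = -3 + 1 = -2)
U = 0 (U = 5 - 5 = 0)
w(s, I) = 7 - I*√2 (w(s, I) = 7 - √(-2 + 0) = 7 - √(-2) = 7 - I*√2)
(-40*w(6, -6))*((4 + 3)*(-1)) = (-40*(7 - I*√2))*((4 + 3)*(-1)) = (-280 + 40*I*√2)*(7*(-1)) = (-280 + 40*I*√2)*(-7) = 1960 - 280*I*√2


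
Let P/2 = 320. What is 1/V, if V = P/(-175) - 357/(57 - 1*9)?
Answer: -560/6213 ≈ -0.090134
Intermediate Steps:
P = 640 (P = 2*320 = 640)
V = -6213/560 (V = 640/(-175) - 357/(57 - 1*9) = 640*(-1/175) - 357/(57 - 9) = -128/35 - 357/48 = -128/35 - 357*1/48 = -128/35 - 119/16 = -6213/560 ≈ -11.095)
1/V = 1/(-6213/560) = -560/6213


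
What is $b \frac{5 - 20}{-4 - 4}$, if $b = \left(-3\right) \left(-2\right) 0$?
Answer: $0$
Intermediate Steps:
$b = 0$ ($b = 6 \cdot 0 = 0$)
$b \frac{5 - 20}{-4 - 4} = 0 \frac{5 - 20}{-4 - 4} = 0 \frac{5 - 20}{-8} = 0 \left(\left(-15\right) \left(- \frac{1}{8}\right)\right) = 0 \cdot \frac{15}{8} = 0$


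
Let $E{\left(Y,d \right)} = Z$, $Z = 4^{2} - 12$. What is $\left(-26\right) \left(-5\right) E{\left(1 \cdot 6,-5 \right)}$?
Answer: $520$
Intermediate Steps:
$Z = 4$ ($Z = 16 - 12 = 4$)
$E{\left(Y,d \right)} = 4$
$\left(-26\right) \left(-5\right) E{\left(1 \cdot 6,-5 \right)} = \left(-26\right) \left(-5\right) 4 = 130 \cdot 4 = 520$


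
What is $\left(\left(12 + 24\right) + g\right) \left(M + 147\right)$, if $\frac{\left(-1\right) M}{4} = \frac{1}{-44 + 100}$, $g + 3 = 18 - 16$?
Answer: $\frac{10285}{2} \approx 5142.5$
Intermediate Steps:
$g = -1$ ($g = -3 + \left(18 - 16\right) = -3 + 2 = -1$)
$M = - \frac{1}{14}$ ($M = - \frac{4}{-44 + 100} = - \frac{4}{56} = \left(-4\right) \frac{1}{56} = - \frac{1}{14} \approx -0.071429$)
$\left(\left(12 + 24\right) + g\right) \left(M + 147\right) = \left(\left(12 + 24\right) - 1\right) \left(- \frac{1}{14} + 147\right) = \left(36 - 1\right) \frac{2057}{14} = 35 \cdot \frac{2057}{14} = \frac{10285}{2}$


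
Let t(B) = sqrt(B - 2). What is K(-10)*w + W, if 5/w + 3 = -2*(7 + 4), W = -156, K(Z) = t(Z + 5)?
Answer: -156 - I*sqrt(7)/5 ≈ -156.0 - 0.52915*I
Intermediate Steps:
t(B) = sqrt(-2 + B)
K(Z) = sqrt(3 + Z) (K(Z) = sqrt(-2 + (Z + 5)) = sqrt(-2 + (5 + Z)) = sqrt(3 + Z))
w = -1/5 (w = 5/(-3 - 2*(7 + 4)) = 5/(-3 - 2*11) = 5/(-3 - 22) = 5/(-25) = 5*(-1/25) = -1/5 ≈ -0.20000)
K(-10)*w + W = sqrt(3 - 10)*(-1/5) - 156 = sqrt(-7)*(-1/5) - 156 = (I*sqrt(7))*(-1/5) - 156 = -I*sqrt(7)/5 - 156 = -156 - I*sqrt(7)/5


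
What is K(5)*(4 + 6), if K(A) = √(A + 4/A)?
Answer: 2*√145 ≈ 24.083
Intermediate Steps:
K(5)*(4 + 6) = √(5 + 4/5)*(4 + 6) = √(5 + 4*(⅕))*10 = √(5 + ⅘)*10 = √(29/5)*10 = (√145/5)*10 = 2*√145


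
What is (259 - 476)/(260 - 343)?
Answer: 217/83 ≈ 2.6145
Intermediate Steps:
(259 - 476)/(260 - 343) = -217/(-83) = -217*(-1/83) = 217/83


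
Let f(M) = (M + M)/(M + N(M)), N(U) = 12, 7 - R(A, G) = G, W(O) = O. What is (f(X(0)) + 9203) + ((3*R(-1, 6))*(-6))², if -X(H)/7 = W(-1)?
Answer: 181027/19 ≈ 9527.7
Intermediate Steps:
R(A, G) = 7 - G
X(H) = 7 (X(H) = -7*(-1) = 7)
f(M) = 2*M/(12 + M) (f(M) = (M + M)/(M + 12) = (2*M)/(12 + M) = 2*M/(12 + M))
(f(X(0)) + 9203) + ((3*R(-1, 6))*(-6))² = (2*7/(12 + 7) + 9203) + ((3*(7 - 1*6))*(-6))² = (2*7/19 + 9203) + ((3*(7 - 6))*(-6))² = (2*7*(1/19) + 9203) + ((3*1)*(-6))² = (14/19 + 9203) + (3*(-6))² = 174871/19 + (-18)² = 174871/19 + 324 = 181027/19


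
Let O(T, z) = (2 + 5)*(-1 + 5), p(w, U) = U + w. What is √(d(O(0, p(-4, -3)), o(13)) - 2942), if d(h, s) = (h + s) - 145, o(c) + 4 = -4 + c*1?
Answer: I*√3054 ≈ 55.263*I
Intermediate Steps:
o(c) = -8 + c (o(c) = -4 + (-4 + c*1) = -4 + (-4 + c) = -8 + c)
O(T, z) = 28 (O(T, z) = 7*4 = 28)
d(h, s) = -145 + h + s
√(d(O(0, p(-4, -3)), o(13)) - 2942) = √((-145 + 28 + (-8 + 13)) - 2942) = √((-145 + 28 + 5) - 2942) = √(-112 - 2942) = √(-3054) = I*√3054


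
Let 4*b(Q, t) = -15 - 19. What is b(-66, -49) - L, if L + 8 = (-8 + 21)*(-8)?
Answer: 207/2 ≈ 103.50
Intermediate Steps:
L = -112 (L = -8 + (-8 + 21)*(-8) = -8 + 13*(-8) = -8 - 104 = -112)
b(Q, t) = -17/2 (b(Q, t) = (-15 - 19)/4 = (1/4)*(-34) = -17/2)
b(-66, -49) - L = -17/2 - 1*(-112) = -17/2 + 112 = 207/2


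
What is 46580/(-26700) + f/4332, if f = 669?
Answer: -3065371/1927740 ≈ -1.5901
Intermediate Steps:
46580/(-26700) + f/4332 = 46580/(-26700) + 669/4332 = 46580*(-1/26700) + 669*(1/4332) = -2329/1335 + 223/1444 = -3065371/1927740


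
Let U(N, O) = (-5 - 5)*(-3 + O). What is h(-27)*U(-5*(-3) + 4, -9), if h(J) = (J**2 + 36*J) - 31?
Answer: -32880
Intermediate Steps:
U(N, O) = 30 - 10*O (U(N, O) = -10*(-3 + O) = 30 - 10*O)
h(J) = -31 + J**2 + 36*J
h(-27)*U(-5*(-3) + 4, -9) = (-31 + (-27)**2 + 36*(-27))*(30 - 10*(-9)) = (-31 + 729 - 972)*(30 + 90) = -274*120 = -32880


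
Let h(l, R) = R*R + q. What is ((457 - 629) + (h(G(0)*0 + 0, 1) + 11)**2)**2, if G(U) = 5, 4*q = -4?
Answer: 2601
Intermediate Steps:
q = -1 (q = (1/4)*(-4) = -1)
h(l, R) = -1 + R**2 (h(l, R) = R*R - 1 = R**2 - 1 = -1 + R**2)
((457 - 629) + (h(G(0)*0 + 0, 1) + 11)**2)**2 = ((457 - 629) + ((-1 + 1**2) + 11)**2)**2 = (-172 + ((-1 + 1) + 11)**2)**2 = (-172 + (0 + 11)**2)**2 = (-172 + 11**2)**2 = (-172 + 121)**2 = (-51)**2 = 2601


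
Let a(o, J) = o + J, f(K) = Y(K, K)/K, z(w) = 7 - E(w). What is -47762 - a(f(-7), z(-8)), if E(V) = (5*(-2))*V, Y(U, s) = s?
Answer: -47690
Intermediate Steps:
E(V) = -10*V
z(w) = 7 + 10*w (z(w) = 7 - (-10)*w = 7 + 10*w)
f(K) = 1 (f(K) = K/K = 1)
a(o, J) = J + o
-47762 - a(f(-7), z(-8)) = -47762 - ((7 + 10*(-8)) + 1) = -47762 - ((7 - 80) + 1) = -47762 - (-73 + 1) = -47762 - 1*(-72) = -47762 + 72 = -47690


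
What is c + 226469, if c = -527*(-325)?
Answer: 397744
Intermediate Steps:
c = 171275
c + 226469 = 171275 + 226469 = 397744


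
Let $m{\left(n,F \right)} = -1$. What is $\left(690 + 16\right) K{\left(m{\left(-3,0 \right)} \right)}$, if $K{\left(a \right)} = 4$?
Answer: $2824$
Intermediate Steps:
$\left(690 + 16\right) K{\left(m{\left(-3,0 \right)} \right)} = \left(690 + 16\right) 4 = 706 \cdot 4 = 2824$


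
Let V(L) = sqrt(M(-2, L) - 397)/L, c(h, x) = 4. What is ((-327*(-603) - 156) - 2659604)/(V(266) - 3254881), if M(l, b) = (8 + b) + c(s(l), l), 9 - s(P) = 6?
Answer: 81019679353584692/107086682276619405 + 93578002*I*sqrt(119)/107086682276619405 ≈ 0.75658 + 9.5326e-9*I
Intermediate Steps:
s(P) = 3 (s(P) = 9 - 1*6 = 9 - 6 = 3)
M(l, b) = 12 + b (M(l, b) = (8 + b) + 4 = 12 + b)
V(L) = sqrt(-385 + L)/L (V(L) = sqrt((12 + L) - 397)/L = sqrt(-385 + L)/L)
((-327*(-603) - 156) - 2659604)/(V(266) - 3254881) = ((-327*(-603) - 156) - 2659604)/(sqrt(-385 + 266)/266 - 3254881) = ((197181 - 156) - 2659604)/(sqrt(-119)/266 - 3254881) = (197025 - 2659604)/((I*sqrt(119))/266 - 3254881) = -2462579/(I*sqrt(119)/266 - 3254881) = -2462579/(-3254881 + I*sqrt(119)/266)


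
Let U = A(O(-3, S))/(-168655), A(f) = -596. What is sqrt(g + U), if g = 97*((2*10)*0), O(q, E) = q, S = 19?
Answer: 2*sqrt(25129595)/168655 ≈ 0.059446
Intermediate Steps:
g = 0 (g = 97*(20*0) = 97*0 = 0)
U = 596/168655 (U = -596/(-168655) = -596*(-1/168655) = 596/168655 ≈ 0.0035338)
sqrt(g + U) = sqrt(0 + 596/168655) = sqrt(596/168655) = 2*sqrt(25129595)/168655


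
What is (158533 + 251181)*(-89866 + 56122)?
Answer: -13825389216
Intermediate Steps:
(158533 + 251181)*(-89866 + 56122) = 409714*(-33744) = -13825389216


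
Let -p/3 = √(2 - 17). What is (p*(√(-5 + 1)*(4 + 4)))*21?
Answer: 1008*√15 ≈ 3904.0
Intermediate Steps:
p = -3*I*√15 (p = -3*√(2 - 17) = -3*I*√15 ≈ -11.619*I)
(p*(√(-5 + 1)*(4 + 4)))*21 = ((-3*I*√15)*(√(-5 + 1)*(4 + 4)))*21 = ((-3*I*√15)*(√(-4)*8))*21 = ((-3*I*√15)*((2*I)*8))*21 = ((-3*I*√15)*(16*I))*21 = (48*√15)*21 = 1008*√15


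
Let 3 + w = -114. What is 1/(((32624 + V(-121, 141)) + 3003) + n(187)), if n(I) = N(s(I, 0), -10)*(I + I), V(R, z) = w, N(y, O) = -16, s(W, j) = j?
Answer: 1/29526 ≈ 3.3868e-5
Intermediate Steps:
w = -117 (w = -3 - 114 = -117)
V(R, z) = -117
n(I) = -32*I (n(I) = -16*(I + I) = -32*I)
1/(((32624 + V(-121, 141)) + 3003) + n(187)) = 1/(((32624 - 117) + 3003) - 32*187) = 1/((32507 + 3003) - 5984) = 1/(35510 - 5984) = 1/29526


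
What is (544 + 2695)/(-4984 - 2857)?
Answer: -3239/7841 ≈ -0.41308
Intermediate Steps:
(544 + 2695)/(-4984 - 2857) = 3239/(-7841) = 3239*(-1/7841) = -3239/7841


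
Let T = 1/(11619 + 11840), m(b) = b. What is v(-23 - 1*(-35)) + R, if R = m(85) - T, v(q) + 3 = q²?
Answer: 5301733/23459 ≈ 226.00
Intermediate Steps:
T = 1/23459 ≈ 4.2628e-5
v(q) = -3 + q²
R = 1994014/23459 (R = 85 - 1*1/23459 = 85 - 1/23459 = 1994014/23459 ≈ 85.000)
v(-23 - 1*(-35)) + R = (-3 + (-23 - 1*(-35))²) + 1994014/23459 = (-3 + (-23 + 35)²) + 1994014/23459 = (-3 + 12²) + 1994014/23459 = (-3 + 144) + 1994014/23459 = 141 + 1994014/23459 = 5301733/23459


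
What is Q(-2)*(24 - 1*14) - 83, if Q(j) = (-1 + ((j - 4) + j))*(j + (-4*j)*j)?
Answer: 1537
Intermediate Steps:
Q(j) = (-5 + 2*j)*(j - 4*j²) (Q(j) = (-1 + ((-4 + j) + j))*(j - 4*j²) = (-1 + (-4 + 2*j))*(j - 4*j²) = (-5 + 2*j)*(j - 4*j²))
Q(-2)*(24 - 1*14) - 83 = (-2*(-5 - 8*(-2)² + 22*(-2)))*(24 - 1*14) - 83 = (-2*(-5 - 8*4 - 44))*(24 - 14) - 83 = -2*(-5 - 32 - 44)*10 - 83 = -2*(-81)*10 - 83 = 162*10 - 83 = 1620 - 83 = 1537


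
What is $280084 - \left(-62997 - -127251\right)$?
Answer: $215830$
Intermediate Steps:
$280084 - \left(-62997 - -127251\right) = 280084 - \left(-62997 + 127251\right) = 280084 - 64254 = 215830$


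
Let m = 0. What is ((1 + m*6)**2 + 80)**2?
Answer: 6561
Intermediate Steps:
((1 + m*6)**2 + 80)**2 = ((1 + 0*6)**2 + 80)**2 = ((1 + 0)**2 + 80)**2 = (1**2 + 80)**2 = (1 + 80)**2 = 81**2 = 6561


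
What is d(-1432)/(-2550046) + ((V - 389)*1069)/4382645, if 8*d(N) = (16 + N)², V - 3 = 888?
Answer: 135010251854/5587973175835 ≈ 0.024161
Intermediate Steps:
V = 891 (V = 3 + 888 = 891)
d(N) = (16 + N)²/8
d(-1432)/(-2550046) + ((V - 389)*1069)/4382645 = ((16 - 1432)²/8)/(-2550046) + ((891 - 389)*1069)/4382645 = ((⅛)*(-1416)²)*(-1/2550046) + (502*1069)*(1/4382645) = ((⅛)*2005056)*(-1/2550046) + 536638*(1/4382645) = 250632*(-1/2550046) + 536638/4382645 = -125316/1275023 + 536638/4382645 = 135010251854/5587973175835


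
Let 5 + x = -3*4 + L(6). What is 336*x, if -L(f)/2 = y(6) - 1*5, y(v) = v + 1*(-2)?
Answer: -5040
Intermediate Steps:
y(v) = -2 + v (y(v) = v - 2 = -2 + v)
L(f) = 2 (L(f) = -2*((-2 + 6) - 1*5) = -2*(4 - 5) = -2*(-1) = 2)
x = -15 (x = -5 + (-3*4 + 2) = -5 + (-12 + 2) = -5 - 10 = -15)
336*x = 336*(-15) = -5040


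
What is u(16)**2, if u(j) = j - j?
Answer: 0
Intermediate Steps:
u(j) = 0
u(16)**2 = 0**2 = 0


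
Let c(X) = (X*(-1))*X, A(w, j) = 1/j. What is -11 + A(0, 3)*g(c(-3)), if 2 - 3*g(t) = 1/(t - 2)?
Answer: -1066/99 ≈ -10.768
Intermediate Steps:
A(w, j) = 1/j
c(X) = -X² (c(X) = (-X)*X = -X²)
g(t) = ⅔ - 1/(3*(-2 + t)) (g(t) = ⅔ - 1/(3*(t - 2)) = ⅔ - 1/(3*(-2 + t)))
-11 + A(0, 3)*g(c(-3)) = -11 + ((-5 + 2*(-1*(-3)²))/(3*(-2 - 1*(-3)²)))/3 = -11 + ((-5 + 2*(-1*9))/(3*(-2 - 1*9)))/3 = -11 + ((-5 + 2*(-9))/(3*(-2 - 9)))/3 = -11 + ((⅓)*(-5 - 18)/(-11))/3 = -11 + ((⅓)*(-1/11)*(-23))/3 = -11 + (⅓)*(23/33) = -11 + 23/99 = -1066/99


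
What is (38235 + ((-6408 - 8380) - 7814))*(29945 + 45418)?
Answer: 1178149779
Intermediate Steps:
(38235 + ((-6408 - 8380) - 7814))*(29945 + 45418) = (38235 + (-14788 - 7814))*75363 = (38235 - 22602)*75363 = 15633*75363 = 1178149779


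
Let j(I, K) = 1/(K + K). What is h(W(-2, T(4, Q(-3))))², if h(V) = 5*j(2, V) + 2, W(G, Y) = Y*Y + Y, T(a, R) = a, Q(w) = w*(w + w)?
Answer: 289/64 ≈ 4.5156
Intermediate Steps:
j(I, K) = 1/(2*K)
Q(w) = 2*w² (Q(w) = w*(2*w) = 2*w²)
W(G, Y) = Y + Y² (W(G, Y) = Y² + Y = Y + Y²)
h(V) = 2 + 5/(2*V) (h(V) = 5*(1/(2*V)) + 2 = 5/(2*V) + 2 = 2 + 5/(2*V))
h(W(-2, T(4, Q(-3))))² = (2 + 5/(2*((4*(1 + 4)))))² = (2 + 5/(2*((4*5))))² = (2 + (5/2)/20)² = (2 + (5/2)*(1/20))² = (2 + ⅛)² = (17/8)² = 289/64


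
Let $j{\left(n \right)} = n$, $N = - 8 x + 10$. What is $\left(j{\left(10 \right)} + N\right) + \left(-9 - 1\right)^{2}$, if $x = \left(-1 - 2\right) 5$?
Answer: $240$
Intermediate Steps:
$x = -15$ ($x = \left(-3\right) 5 = -15$)
$N = 130$ ($N = \left(-8\right) \left(-15\right) + 10 = 120 + 10 = 130$)
$\left(j{\left(10 \right)} + N\right) + \left(-9 - 1\right)^{2} = \left(10 + 130\right) + \left(-9 - 1\right)^{2} = 140 + \left(-10\right)^{2} = 140 + 100 = 240$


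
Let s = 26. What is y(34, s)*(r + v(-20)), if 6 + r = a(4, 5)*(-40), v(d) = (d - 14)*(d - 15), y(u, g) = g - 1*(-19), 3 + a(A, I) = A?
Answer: 51480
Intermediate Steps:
a(A, I) = -3 + A
y(u, g) = 19 + g (y(u, g) = g + 19 = 19 + g)
v(d) = (-15 + d)*(-14 + d) (v(d) = (-14 + d)*(-15 + d) = (-15 + d)*(-14 + d))
r = -46 (r = -6 + (-3 + 4)*(-40) = -6 + 1*(-40) = -6 - 40 = -46)
y(34, s)*(r + v(-20)) = (19 + 26)*(-46 + (210 + (-20)² - 29*(-20))) = 45*(-46 + (210 + 400 + 580)) = 45*(-46 + 1190) = 45*1144 = 51480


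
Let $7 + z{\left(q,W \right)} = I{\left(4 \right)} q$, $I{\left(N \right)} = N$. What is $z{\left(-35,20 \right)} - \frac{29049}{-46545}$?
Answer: $- \frac{2271022}{15515} \approx -146.38$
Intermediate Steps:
$z{\left(q,W \right)} = -7 + 4 q$
$z{\left(-35,20 \right)} - \frac{29049}{-46545} = \left(-7 + 4 \left(-35\right)\right) - \frac{29049}{-46545} = \left(-7 - 140\right) - - \frac{9683}{15515} = -147 + \frac{9683}{15515} = - \frac{2271022}{15515}$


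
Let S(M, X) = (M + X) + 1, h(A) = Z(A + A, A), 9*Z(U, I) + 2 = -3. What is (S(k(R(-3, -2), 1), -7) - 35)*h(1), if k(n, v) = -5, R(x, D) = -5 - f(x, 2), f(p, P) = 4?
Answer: 230/9 ≈ 25.556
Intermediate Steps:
Z(U, I) = -5/9 (Z(U, I) = -2/9 + (1/9)*(-3) = -2/9 - 1/3 = -5/9)
R(x, D) = -9 (R(x, D) = -5 - 1*4 = -5 - 4 = -9)
h(A) = -5/9
S(M, X) = 1 + M + X
(S(k(R(-3, -2), 1), -7) - 35)*h(1) = ((1 - 5 - 7) - 35)*(-5/9) = (-11 - 35)*(-5/9) = -46*(-5/9) = 230/9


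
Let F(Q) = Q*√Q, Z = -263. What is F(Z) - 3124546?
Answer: -3124546 - 263*I*√263 ≈ -3.1245e+6 - 4265.1*I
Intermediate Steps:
F(Q) = Q^(3/2)
F(Z) - 3124546 = (-263)^(3/2) - 3124546 = -263*I*√263 - 3124546 = -3124546 - 263*I*√263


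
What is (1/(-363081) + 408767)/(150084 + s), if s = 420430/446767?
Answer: 33153580797284821/12172834939180749 ≈ 2.7236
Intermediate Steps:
s = 420430/446767 (s = 420430*(1/446767) = 420430/446767 ≈ 0.94105)
(1/(-363081) + 408767)/(150084 + s) = (1/(-363081) + 408767)/(150084 + 420430/446767) = (-1/363081 + 408767)/(67052998858/446767) = (148415531126/363081)*(446767/67052998858) = 33153580797284821/12172834939180749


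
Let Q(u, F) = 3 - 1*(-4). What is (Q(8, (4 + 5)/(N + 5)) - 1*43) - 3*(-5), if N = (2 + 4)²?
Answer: -21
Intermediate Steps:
N = 36 (N = 6² = 36)
Q(u, F) = 7 (Q(u, F) = 3 + 4 = 7)
(Q(8, (4 + 5)/(N + 5)) - 1*43) - 3*(-5) = (7 - 1*43) - 3*(-5) = (7 - 43) + 15 = -36 + 15 = -21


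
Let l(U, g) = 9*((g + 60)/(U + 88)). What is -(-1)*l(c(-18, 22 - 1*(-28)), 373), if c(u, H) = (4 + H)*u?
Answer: -3897/884 ≈ -4.4084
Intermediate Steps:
c(u, H) = u*(4 + H)
l(U, g) = 9*(60 + g)/(88 + U) (l(U, g) = 9*((60 + g)/(88 + U)) = 9*(60 + g)/(88 + U))
-(-1)*l(c(-18, 22 - 1*(-28)), 373) = -(-1)*9*(60 + 373)/(88 - 18*(4 + (22 - 1*(-28)))) = -(-1)*9*433/(88 - 18*(4 + (22 + 28))) = -(-1)*9*433/(88 - 18*(4 + 50)) = -(-1)*9*433/(88 - 18*54) = -(-1)*9*433/(88 - 972) = -(-1)*9*433/(-884) = -(-1)*9*(-1/884)*433 = -(-1)*(-3897)/884 = -1*3897/884 = -3897/884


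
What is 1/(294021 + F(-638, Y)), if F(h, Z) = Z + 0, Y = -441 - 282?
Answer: 1/293298 ≈ 3.4095e-6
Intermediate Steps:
Y = -723
F(h, Z) = Z
1/(294021 + F(-638, Y)) = 1/(294021 - 723) = 1/293298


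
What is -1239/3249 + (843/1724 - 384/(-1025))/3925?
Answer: -2862860520947/7511544502500 ≈ -0.38113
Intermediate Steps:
-1239/3249 + (843/1724 - 384/(-1025))/3925 = -1239*1/3249 + (843*(1/1724) - 384*(-1/1025))*(1/3925) = -413/1083 + (843/1724 + 384/1025)*(1/3925) = -413/1083 + (1526091/1767100)*(1/3925) = -413/1083 + 1526091/6935867500 = -2862860520947/7511544502500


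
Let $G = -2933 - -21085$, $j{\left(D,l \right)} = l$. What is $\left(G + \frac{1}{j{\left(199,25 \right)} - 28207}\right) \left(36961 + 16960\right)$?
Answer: $\frac{3940544084089}{4026} \approx 9.7877 \cdot 10^{8}$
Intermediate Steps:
$G = 18152$ ($G = -2933 + 21085 = 18152$)
$\left(G + \frac{1}{j{\left(199,25 \right)} - 28207}\right) \left(36961 + 16960\right) = \left(18152 + \frac{1}{25 - 28207}\right) \left(36961 + 16960\right) = \left(18152 + \frac{1}{-28182}\right) 53921 = \left(18152 - \frac{1}{28182}\right) 53921 = \frac{511559663}{28182} \cdot 53921 = \frac{3940544084089}{4026}$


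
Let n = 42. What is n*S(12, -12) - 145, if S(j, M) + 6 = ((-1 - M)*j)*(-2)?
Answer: -11485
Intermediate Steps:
S(j, M) = -6 - 2*j*(-1 - M) (S(j, M) = -6 + ((-1 - M)*j)*(-2) = -6 + (j*(-1 - M))*(-2) = -6 - 2*j*(-1 - M))
n*S(12, -12) - 145 = 42*(-6 + 2*12 + 2*(-12)*12) - 145 = 42*(-6 + 24 - 288) - 145 = 42*(-270) - 145 = -11340 - 145 = -11485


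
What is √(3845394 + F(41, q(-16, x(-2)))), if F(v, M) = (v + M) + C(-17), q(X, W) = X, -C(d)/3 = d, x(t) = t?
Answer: √3845470 ≈ 1961.0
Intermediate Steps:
C(d) = -3*d
F(v, M) = 51 + M + v (F(v, M) = (v + M) - 3*(-17) = (M + v) + 51 = 51 + M + v)
√(3845394 + F(41, q(-16, x(-2)))) = √(3845394 + (51 - 16 + 41)) = √(3845394 + 76) = √3845470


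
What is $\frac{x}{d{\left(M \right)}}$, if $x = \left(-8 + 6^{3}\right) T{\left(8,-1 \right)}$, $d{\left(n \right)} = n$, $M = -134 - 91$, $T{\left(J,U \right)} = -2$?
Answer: $\frac{416}{225} \approx 1.8489$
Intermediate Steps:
$M = -225$
$x = -416$ ($x = \left(-8 + 6^{3}\right) \left(-2\right) = \left(-8 + 216\right) \left(-2\right) = 208 \left(-2\right) = -416$)
$\frac{x}{d{\left(M \right)}} = - \frac{416}{-225} = \left(-416\right) \left(- \frac{1}{225}\right) = \frac{416}{225}$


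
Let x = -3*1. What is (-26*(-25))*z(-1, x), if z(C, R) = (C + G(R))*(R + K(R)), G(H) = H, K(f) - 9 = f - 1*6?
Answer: 7800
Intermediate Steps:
K(f) = 3 + f (K(f) = 9 + (f - 1*6) = 9 + (f - 6) = 9 + (-6 + f) = 3 + f)
x = -3
z(C, R) = (3 + 2*R)*(C + R) (z(C, R) = (C + R)*(R + (3 + R)) = (C + R)*(3 + 2*R) = (3 + 2*R)*(C + R))
(-26*(-25))*z(-1, x) = (-26*(-25))*((-3)**2 - 1*(-3) - (3 - 3) - 3*(3 - 3)) = 650*(9 + 3 - 1*0 - 3*0) = 650*(9 + 3 + 0 + 0) = 650*12 = 7800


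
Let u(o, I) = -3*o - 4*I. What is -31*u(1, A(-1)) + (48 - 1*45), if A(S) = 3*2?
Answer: 840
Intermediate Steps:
A(S) = 6
u(o, I) = -4*I - 3*o
-31*u(1, A(-1)) + (48 - 1*45) = -31*(-4*6 - 3*1) + (48 - 1*45) = -31*(-24 - 3) + (48 - 45) = -31*(-27) + 3 = 837 + 3 = 840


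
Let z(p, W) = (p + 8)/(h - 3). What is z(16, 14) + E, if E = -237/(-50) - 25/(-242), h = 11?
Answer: 23726/3025 ≈ 7.8433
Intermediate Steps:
E = 14651/3025 (E = -237*(-1/50) - 25*(-1/242) = 237/50 + 25/242 = 14651/3025 ≈ 4.8433)
z(p, W) = 1 + p/8 (z(p, W) = (p + 8)/(11 - 3) = (8 + p)/8 = (8 + p)*(⅛) = 1 + p/8)
z(16, 14) + E = (1 + (⅛)*16) + 14651/3025 = (1 + 2) + 14651/3025 = 3 + 14651/3025 = 23726/3025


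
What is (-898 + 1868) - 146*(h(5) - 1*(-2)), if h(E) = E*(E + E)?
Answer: -6622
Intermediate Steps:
h(E) = 2*E² (h(E) = E*(2*E) = 2*E²)
(-898 + 1868) - 146*(h(5) - 1*(-2)) = (-898 + 1868) - 146*(2*5² - 1*(-2)) = 970 - 146*(2*25 + 2) = 970 - 146*(50 + 2) = 970 - 146*52 = 970 - 7592 = -6622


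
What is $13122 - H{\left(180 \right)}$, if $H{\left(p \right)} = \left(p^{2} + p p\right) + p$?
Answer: $-51858$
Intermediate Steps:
$H{\left(p \right)} = p + 2 p^{2}$ ($H{\left(p \right)} = \left(p^{2} + p^{2}\right) + p = 2 p^{2} + p = p + 2 p^{2}$)
$13122 - H{\left(180 \right)} = 13122 - 180 \left(1 + 2 \cdot 180\right) = 13122 - 180 \left(1 + 360\right) = 13122 - 180 \cdot 361 = 13122 - 64980 = -51858$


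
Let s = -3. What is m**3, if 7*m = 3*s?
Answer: -729/343 ≈ -2.1254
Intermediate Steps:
m = -9/7 (m = (3*(-3))/7 = (1/7)*(-9) = -9/7 ≈ -1.2857)
m**3 = (-9/7)**3 = -729/343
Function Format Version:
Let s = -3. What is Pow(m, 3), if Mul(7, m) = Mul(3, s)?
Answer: Rational(-729, 343) ≈ -2.1254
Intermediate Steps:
m = Rational(-9, 7) (m = Mul(Rational(1, 7), Mul(3, -3)) = Mul(Rational(1, 7), -9) = Rational(-9, 7) ≈ -1.2857)
Pow(m, 3) = Pow(Rational(-9, 7), 3) = Rational(-729, 343)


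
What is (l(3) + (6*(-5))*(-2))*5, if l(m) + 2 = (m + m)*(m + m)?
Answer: 470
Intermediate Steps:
l(m) = -2 + 4*m**2 (l(m) = -2 + (m + m)*(m + m) = -2 + (2*m)*(2*m) = -2 + 4*m**2)
(l(3) + (6*(-5))*(-2))*5 = ((-2 + 4*3**2) + (6*(-5))*(-2))*5 = ((-2 + 4*9) - 30*(-2))*5 = ((-2 + 36) + 60)*5 = (34 + 60)*5 = 94*5 = 470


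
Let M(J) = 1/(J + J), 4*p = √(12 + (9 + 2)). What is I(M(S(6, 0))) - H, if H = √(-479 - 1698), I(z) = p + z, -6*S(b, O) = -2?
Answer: 3/2 + √23/4 - I*√2177 ≈ 2.699 - 46.658*I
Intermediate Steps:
S(b, O) = ⅓ (S(b, O) = -⅙*(-2) = ⅓)
p = √23/4 (p = √(12 + (9 + 2))/4 = √(12 + 11)/4 = √23/4 ≈ 1.1990)
M(J) = 1/(2*J)
I(z) = z + √23/4 (I(z) = √23/4 + z = z + √23/4)
H = I*√2177 (H = √(-2177) = I*√2177 ≈ 46.658*I)
I(M(S(6, 0))) - H = (1/(2*(⅓)) + √23/4) - I*√2177 = ((½)*3 + √23/4) - I*√2177 = (3/2 + √23/4) - I*√2177 = 3/2 + √23/4 - I*√2177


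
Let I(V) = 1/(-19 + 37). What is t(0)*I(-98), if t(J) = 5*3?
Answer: ⅚ ≈ 0.83333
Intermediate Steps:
I(V) = 1/18
t(J) = 15
t(0)*I(-98) = 15*(1/18) = ⅚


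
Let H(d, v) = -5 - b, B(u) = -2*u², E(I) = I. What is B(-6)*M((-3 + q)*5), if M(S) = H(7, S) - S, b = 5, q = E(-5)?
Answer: -2160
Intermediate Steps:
q = -5
H(d, v) = -10 (H(d, v) = -5 - 1*5 = -5 - 5 = -10)
M(S) = -10 - S
B(-6)*M((-3 + q)*5) = (-2*(-6)²)*(-10 - (-3 - 5)*5) = (-2*36)*(-10 - (-8)*5) = -72*(-10 - 1*(-40)) = -72*(-10 + 40) = -72*30 = -2160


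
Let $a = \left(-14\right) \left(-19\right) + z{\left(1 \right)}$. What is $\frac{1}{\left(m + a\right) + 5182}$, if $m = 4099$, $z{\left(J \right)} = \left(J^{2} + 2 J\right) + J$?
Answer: $\frac{1}{9551} \approx 0.0001047$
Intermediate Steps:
$z{\left(J \right)} = J^{2} + 3 J$
$a = 270$ ($a = \left(-14\right) \left(-19\right) + 1 \left(3 + 1\right) = 266 + 1 \cdot 4 = 266 + 4 = 270$)
$\frac{1}{\left(m + a\right) + 5182} = \frac{1}{\left(4099 + 270\right) + 5182} = \frac{1}{4369 + 5182} = \frac{1}{9551}$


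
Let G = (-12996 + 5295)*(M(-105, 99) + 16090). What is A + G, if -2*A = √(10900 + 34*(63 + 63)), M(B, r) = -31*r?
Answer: -100274721 - 2*√949 ≈ -1.0027e+8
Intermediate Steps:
G = -100274721 (G = (-12996 + 5295)*(-31*99 + 16090) = -7701*(-3069 + 16090) = -7701*13021 = -100274721)
A = -2*√949 (A = -√(10900 + 34*(63 + 63))/2 = -√(10900 + 34*126)/2 = -√(10900 + 4284)/2 = -2*√949 ≈ -61.612)
A + G = -2*√949 - 100274721 = -100274721 - 2*√949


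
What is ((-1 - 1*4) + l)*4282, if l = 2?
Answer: -12846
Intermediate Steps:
((-1 - 1*4) + l)*4282 = ((-1 - 1*4) + 2)*4282 = ((-1 - 4) + 2)*4282 = (-5 + 2)*4282 = -3*4282 = -12846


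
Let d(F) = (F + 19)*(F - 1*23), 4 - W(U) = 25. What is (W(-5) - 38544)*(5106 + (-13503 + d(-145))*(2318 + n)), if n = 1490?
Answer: -1125844473690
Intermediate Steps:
W(U) = -21 (W(U) = 4 - 1*25 = 4 - 25 = -21)
d(F) = (-23 + F)*(19 + F) (d(F) = (19 + F)*(F - 23) = (19 + F)*(-23 + F) = (-23 + F)*(19 + F))
(W(-5) - 38544)*(5106 + (-13503 + d(-145))*(2318 + n)) = (-21 - 38544)*(5106 + (-13503 + (-437 + (-145)² - 4*(-145)))*(2318 + 1490)) = -38565*(5106 + (-13503 + (-437 + 21025 + 580))*3808) = -38565*(5106 + (-13503 + 21168)*3808) = -38565*(5106 + 7665*3808) = -38565*(5106 + 29188320) = -38565*29193426 = -1125844473690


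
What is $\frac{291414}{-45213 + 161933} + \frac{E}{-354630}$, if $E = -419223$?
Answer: $\frac{2537930923}{689873560} \approx 3.6788$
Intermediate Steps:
$\frac{291414}{-45213 + 161933} + \frac{E}{-354630} = \frac{291414}{-45213 + 161933} - \frac{419223}{-354630} = \frac{291414}{116720} - - \frac{139741}{118210} = 291414 \cdot \frac{1}{116720} + \frac{139741}{118210} = \frac{145707}{58360} + \frac{139741}{118210} = \frac{2537930923}{689873560}$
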